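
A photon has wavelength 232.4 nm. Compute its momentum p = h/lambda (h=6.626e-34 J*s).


p = h / lambda
= 6.626e-34 / (232.4e-9)
= 6.626e-34 / 2.3240e-07
= 2.8511e-27 kg*m/s

2.8511e-27


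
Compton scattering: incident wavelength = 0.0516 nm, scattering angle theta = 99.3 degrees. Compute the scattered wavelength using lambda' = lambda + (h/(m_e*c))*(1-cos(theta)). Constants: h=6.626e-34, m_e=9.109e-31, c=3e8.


Compton wavelength: h/(m_e*c) = 2.4247e-12 m
d_lambda = 2.4247e-12 * (1 - cos(99.3 deg))
= 2.4247e-12 * 1.161604
= 2.8166e-12 m = 0.002817 nm
lambda' = 0.0516 + 0.002817
= 0.054417 nm

0.054417


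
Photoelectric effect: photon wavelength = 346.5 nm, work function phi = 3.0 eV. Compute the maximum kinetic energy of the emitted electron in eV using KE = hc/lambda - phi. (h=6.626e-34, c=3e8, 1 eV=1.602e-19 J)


E_photon = hc / lambda
= (6.626e-34)(3e8) / (346.5e-9)
= 5.7368e-19 J
= 3.581 eV
KE = E_photon - phi
= 3.581 - 3.0
= 0.581 eV

0.581


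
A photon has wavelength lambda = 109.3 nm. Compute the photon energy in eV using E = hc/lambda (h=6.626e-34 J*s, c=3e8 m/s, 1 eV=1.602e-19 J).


E = hc / lambda
= (6.626e-34)(3e8) / (109.3e-9)
= 1.9878e-25 / 1.0930e-07
= 1.8187e-18 J
Converting to eV: 1.8187e-18 / 1.602e-19
= 11.3525 eV

11.3525


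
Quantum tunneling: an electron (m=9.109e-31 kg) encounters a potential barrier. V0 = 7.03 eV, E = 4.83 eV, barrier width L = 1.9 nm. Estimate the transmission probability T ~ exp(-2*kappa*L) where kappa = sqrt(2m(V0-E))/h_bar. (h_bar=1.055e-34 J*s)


V0 - E = 2.2 eV = 3.5244e-19 J
kappa = sqrt(2 * m * (V0-E)) / h_bar
= sqrt(2 * 9.109e-31 * 3.5244e-19) / 1.055e-34
= 7.5952e+09 /m
2*kappa*L = 2 * 7.5952e+09 * 1.9e-9
= 28.8618
T = exp(-28.8618) = 2.920520e-13

2.920520e-13


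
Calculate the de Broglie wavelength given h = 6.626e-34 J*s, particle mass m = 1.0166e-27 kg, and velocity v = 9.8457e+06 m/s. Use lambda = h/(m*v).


lambda = h / (m * v)
= 6.626e-34 / (1.0166e-27 * 9.8457e+06)
= 6.626e-34 / 1.0009e-20
= 6.6200e-14 m

6.6200e-14


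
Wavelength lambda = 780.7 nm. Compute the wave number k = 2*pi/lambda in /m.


k = 2 * pi / lambda
= 6.2832 / (780.7e-9)
= 6.2832 / 7.8070e-07
= 8.0481e+06 /m

8.0481e+06


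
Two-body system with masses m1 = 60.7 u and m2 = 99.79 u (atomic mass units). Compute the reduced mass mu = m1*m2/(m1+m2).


mu = m1 * m2 / (m1 + m2)
= 60.7 * 99.79 / (60.7 + 99.79)
= 6057.253 / 160.49
= 37.7422 u

37.7422


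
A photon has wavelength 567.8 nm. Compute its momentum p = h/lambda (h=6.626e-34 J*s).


p = h / lambda
= 6.626e-34 / (567.8e-9)
= 6.626e-34 / 5.6780e-07
= 1.1670e-27 kg*m/s

1.1670e-27


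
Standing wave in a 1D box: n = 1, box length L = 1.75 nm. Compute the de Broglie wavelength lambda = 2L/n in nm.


lambda = 2L / n
= 2 * 1.75 / 1
= 3.5 / 1
= 3.5 nm

3.5


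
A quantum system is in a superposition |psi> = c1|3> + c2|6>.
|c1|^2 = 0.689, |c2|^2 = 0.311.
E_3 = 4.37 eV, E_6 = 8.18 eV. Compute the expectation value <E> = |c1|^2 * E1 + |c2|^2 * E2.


<E> = |c1|^2 * E1 + |c2|^2 * E2
= 0.689 * 4.37 + 0.311 * 8.18
= 3.0109 + 2.544
= 5.5549 eV

5.5549


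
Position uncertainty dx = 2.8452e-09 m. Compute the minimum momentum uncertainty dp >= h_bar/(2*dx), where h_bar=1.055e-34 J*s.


dp = h_bar / (2 * dx)
= 1.055e-34 / (2 * 2.8452e-09)
= 1.055e-34 / 5.6904e-09
= 1.8540e-26 kg*m/s

1.8540e-26


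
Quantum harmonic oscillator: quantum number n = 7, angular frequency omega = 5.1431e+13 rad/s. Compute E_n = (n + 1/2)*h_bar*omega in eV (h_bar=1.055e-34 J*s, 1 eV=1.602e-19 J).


E = (n + 1/2) * h_bar * omega
= (7 + 0.5) * 1.055e-34 * 5.1431e+13
= 7.5 * 5.4260e-21
= 4.0695e-20 J
= 0.254 eV

0.254


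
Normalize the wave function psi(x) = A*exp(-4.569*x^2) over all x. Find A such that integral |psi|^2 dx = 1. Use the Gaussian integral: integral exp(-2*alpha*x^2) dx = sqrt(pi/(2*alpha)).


integral |psi|^2 dx = A^2 * sqrt(pi/(2*alpha)) = 1
A^2 = sqrt(2*alpha/pi)
= sqrt(2 * 4.569 / pi)
= 1.705496
A = sqrt(1.705496)
= 1.3059

1.3059


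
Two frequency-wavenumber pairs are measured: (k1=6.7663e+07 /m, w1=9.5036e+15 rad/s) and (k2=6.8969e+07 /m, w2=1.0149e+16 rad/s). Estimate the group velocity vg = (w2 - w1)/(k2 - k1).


vg = (w2 - w1) / (k2 - k1)
= (1.0149e+16 - 9.5036e+15) / (6.8969e+07 - 6.7663e+07)
= 6.4540e+14 / 1.3060e+06
= 4.9418e+08 m/s

4.9418e+08


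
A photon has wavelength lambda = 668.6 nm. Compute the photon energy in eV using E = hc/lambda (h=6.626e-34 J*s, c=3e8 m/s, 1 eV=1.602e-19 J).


E = hc / lambda
= (6.626e-34)(3e8) / (668.6e-9)
= 1.9878e-25 / 6.6860e-07
= 2.9731e-19 J
Converting to eV: 2.9731e-19 / 1.602e-19
= 1.8559 eV

1.8559


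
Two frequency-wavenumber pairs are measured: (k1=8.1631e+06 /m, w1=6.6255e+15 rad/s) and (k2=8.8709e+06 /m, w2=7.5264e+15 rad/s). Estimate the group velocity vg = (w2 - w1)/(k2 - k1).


vg = (w2 - w1) / (k2 - k1)
= (7.5264e+15 - 6.6255e+15) / (8.8709e+06 - 8.1631e+06)
= 9.0090e+14 / 7.0780e+05
= 1.2728e+09 m/s

1.2728e+09


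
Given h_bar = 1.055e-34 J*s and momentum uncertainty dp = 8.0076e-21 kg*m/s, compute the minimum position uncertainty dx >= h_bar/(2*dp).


dx = h_bar / (2 * dp)
= 1.055e-34 / (2 * 8.0076e-21)
= 1.055e-34 / 1.6015e-20
= 6.5875e-15 m

6.5875e-15


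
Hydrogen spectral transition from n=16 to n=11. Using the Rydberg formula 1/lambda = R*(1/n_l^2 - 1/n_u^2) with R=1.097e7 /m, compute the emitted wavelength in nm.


1/lambda = R * (1/n_l^2 - 1/n_u^2)
= 1.097e7 * (1/11^2 - 1/16^2)
= 1.097e7 * (0.008264 - 0.003906)
= 1.097e7 * 0.004358
= 4.7810e+04 /m
lambda = 1 / 4.7810e+04 = 20916.3037 nm

20916.3037


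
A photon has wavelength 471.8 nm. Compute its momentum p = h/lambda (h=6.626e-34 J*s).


p = h / lambda
= 6.626e-34 / (471.8e-9)
= 6.626e-34 / 4.7180e-07
= 1.4044e-27 kg*m/s

1.4044e-27


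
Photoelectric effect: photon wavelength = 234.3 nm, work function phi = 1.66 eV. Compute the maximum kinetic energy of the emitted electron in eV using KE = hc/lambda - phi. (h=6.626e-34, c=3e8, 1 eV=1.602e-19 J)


E_photon = hc / lambda
= (6.626e-34)(3e8) / (234.3e-9)
= 8.4840e-19 J
= 5.2959 eV
KE = E_photon - phi
= 5.2959 - 1.66
= 3.6359 eV

3.6359


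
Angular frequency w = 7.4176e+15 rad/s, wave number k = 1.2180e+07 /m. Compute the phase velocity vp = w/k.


vp = w / k
= 7.4176e+15 / 1.2180e+07
= 6.0900e+08 m/s

6.0900e+08


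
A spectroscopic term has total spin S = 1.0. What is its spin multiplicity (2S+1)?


Spin multiplicity = 2S + 1
= 2 * 1.0 + 1
= 2.0 + 1
= 3

3


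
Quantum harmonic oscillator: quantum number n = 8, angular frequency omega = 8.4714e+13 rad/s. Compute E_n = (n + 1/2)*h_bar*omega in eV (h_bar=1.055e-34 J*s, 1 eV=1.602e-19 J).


E = (n + 1/2) * h_bar * omega
= (8 + 0.5) * 1.055e-34 * 8.4714e+13
= 8.5 * 8.9373e-21
= 7.5967e-20 J
= 0.4742 eV

0.4742


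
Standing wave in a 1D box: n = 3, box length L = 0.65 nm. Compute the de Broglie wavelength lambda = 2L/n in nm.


lambda = 2L / n
= 2 * 0.65 / 3
= 1.3 / 3
= 0.4333 nm

0.4333


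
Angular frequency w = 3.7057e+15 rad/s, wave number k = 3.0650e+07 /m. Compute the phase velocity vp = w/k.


vp = w / k
= 3.7057e+15 / 3.0650e+07
= 1.2090e+08 m/s

1.2090e+08


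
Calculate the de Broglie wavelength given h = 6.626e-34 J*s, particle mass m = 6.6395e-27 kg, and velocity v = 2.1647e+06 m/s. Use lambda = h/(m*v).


lambda = h / (m * v)
= 6.626e-34 / (6.6395e-27 * 2.1647e+06)
= 6.626e-34 / 1.4373e-20
= 4.6102e-14 m

4.6102e-14


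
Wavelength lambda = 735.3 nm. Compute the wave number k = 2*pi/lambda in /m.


k = 2 * pi / lambda
= 6.2832 / (735.3e-9)
= 6.2832 / 7.3530e-07
= 8.5451e+06 /m

8.5451e+06


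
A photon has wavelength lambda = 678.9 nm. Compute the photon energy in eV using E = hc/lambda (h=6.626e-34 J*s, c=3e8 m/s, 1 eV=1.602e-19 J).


E = hc / lambda
= (6.626e-34)(3e8) / (678.9e-9)
= 1.9878e-25 / 6.7890e-07
= 2.9280e-19 J
Converting to eV: 2.9280e-19 / 1.602e-19
= 1.8277 eV

1.8277


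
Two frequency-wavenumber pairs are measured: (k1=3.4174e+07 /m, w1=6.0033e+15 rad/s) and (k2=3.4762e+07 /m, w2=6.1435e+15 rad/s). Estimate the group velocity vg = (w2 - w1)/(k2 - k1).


vg = (w2 - w1) / (k2 - k1)
= (6.1435e+15 - 6.0033e+15) / (3.4762e+07 - 3.4174e+07)
= 1.4020e+14 / 5.8800e+05
= 2.3844e+08 m/s

2.3844e+08


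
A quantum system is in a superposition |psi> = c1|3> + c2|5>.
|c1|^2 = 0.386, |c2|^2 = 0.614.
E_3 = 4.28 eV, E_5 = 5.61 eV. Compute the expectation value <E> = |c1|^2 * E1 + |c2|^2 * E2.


<E> = |c1|^2 * E1 + |c2|^2 * E2
= 0.386 * 4.28 + 0.614 * 5.61
= 1.6521 + 3.4445
= 5.0966 eV

5.0966


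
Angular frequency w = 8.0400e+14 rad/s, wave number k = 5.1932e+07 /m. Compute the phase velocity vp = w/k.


vp = w / k
= 8.0400e+14 / 5.1932e+07
= 1.5482e+07 m/s

1.5482e+07


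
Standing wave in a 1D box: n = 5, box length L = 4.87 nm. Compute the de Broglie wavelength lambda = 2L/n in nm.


lambda = 2L / n
= 2 * 4.87 / 5
= 9.74 / 5
= 1.948 nm

1.948


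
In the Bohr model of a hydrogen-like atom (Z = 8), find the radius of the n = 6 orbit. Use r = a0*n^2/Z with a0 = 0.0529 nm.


r = a0 * n^2 / Z
= 0.0529 * 6^2 / 8
= 0.0529 * 36 / 8
= 0.2381 nm

0.2381


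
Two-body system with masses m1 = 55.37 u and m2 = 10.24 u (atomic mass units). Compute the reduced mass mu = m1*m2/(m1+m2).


mu = m1 * m2 / (m1 + m2)
= 55.37 * 10.24 / (55.37 + 10.24)
= 566.9888 / 65.61
= 8.6418 u

8.6418


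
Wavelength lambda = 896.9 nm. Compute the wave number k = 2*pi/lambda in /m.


k = 2 * pi / lambda
= 6.2832 / (896.9e-9)
= 6.2832 / 8.9690e-07
= 7.0054e+06 /m

7.0054e+06


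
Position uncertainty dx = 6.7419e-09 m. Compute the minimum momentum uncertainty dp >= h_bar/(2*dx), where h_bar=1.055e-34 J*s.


dp = h_bar / (2 * dx)
= 1.055e-34 / (2 * 6.7419e-09)
= 1.055e-34 / 1.3484e-08
= 7.8242e-27 kg*m/s

7.8242e-27


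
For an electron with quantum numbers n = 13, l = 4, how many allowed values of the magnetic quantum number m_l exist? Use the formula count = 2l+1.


m_l ranges from -l to +l in integer steps
So m_l goes from -4 to +4
Count = 2l + 1 = 2*4 + 1
= 9

9


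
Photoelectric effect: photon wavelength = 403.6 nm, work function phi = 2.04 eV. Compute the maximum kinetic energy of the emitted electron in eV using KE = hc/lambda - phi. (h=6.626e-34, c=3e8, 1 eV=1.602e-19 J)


E_photon = hc / lambda
= (6.626e-34)(3e8) / (403.6e-9)
= 4.9252e-19 J
= 3.0744 eV
KE = E_photon - phi
= 3.0744 - 2.04
= 1.0344 eV

1.0344


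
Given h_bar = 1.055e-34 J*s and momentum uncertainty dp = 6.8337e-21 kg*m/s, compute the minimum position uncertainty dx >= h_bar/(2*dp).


dx = h_bar / (2 * dp)
= 1.055e-34 / (2 * 6.8337e-21)
= 1.055e-34 / 1.3667e-20
= 7.7191e-15 m

7.7191e-15


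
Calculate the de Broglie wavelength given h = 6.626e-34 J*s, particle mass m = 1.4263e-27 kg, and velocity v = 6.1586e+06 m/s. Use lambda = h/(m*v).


lambda = h / (m * v)
= 6.626e-34 / (1.4263e-27 * 6.1586e+06)
= 6.626e-34 / 8.7840e-21
= 7.5433e-14 m

7.5433e-14


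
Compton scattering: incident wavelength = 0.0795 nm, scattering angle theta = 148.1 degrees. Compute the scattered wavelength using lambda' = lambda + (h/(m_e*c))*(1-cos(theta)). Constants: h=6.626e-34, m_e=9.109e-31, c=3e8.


Compton wavelength: h/(m_e*c) = 2.4247e-12 m
d_lambda = 2.4247e-12 * (1 - cos(148.1 deg))
= 2.4247e-12 * 1.848972
= 4.4832e-12 m = 0.004483 nm
lambda' = 0.0795 + 0.004483
= 0.083983 nm

0.083983


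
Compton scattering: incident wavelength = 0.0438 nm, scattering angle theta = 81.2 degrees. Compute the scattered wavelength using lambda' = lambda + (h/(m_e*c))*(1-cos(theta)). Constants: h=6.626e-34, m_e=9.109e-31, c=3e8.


Compton wavelength: h/(m_e*c) = 2.4247e-12 m
d_lambda = 2.4247e-12 * (1 - cos(81.2 deg))
= 2.4247e-12 * 0.847014
= 2.0538e-12 m = 0.002054 nm
lambda' = 0.0438 + 0.002054
= 0.045854 nm

0.045854


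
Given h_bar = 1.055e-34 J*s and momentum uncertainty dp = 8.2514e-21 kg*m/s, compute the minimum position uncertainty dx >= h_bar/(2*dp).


dx = h_bar / (2 * dp)
= 1.055e-34 / (2 * 8.2514e-21)
= 1.055e-34 / 1.6503e-20
= 6.3929e-15 m

6.3929e-15


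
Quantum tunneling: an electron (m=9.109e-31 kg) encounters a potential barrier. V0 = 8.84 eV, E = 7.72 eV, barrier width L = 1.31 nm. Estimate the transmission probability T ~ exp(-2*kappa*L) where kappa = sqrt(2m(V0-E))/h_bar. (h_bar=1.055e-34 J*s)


V0 - E = 1.12 eV = 1.7942e-19 J
kappa = sqrt(2 * m * (V0-E)) / h_bar
= sqrt(2 * 9.109e-31 * 1.7942e-19) / 1.055e-34
= 5.4192e+09 /m
2*kappa*L = 2 * 5.4192e+09 * 1.31e-9
= 14.1984
T = exp(-14.1984) = 6.818874e-07

6.818874e-07


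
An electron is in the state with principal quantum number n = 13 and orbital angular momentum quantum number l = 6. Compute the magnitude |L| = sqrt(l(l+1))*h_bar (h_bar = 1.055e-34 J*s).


L = sqrt(l*(l+1)) * h_bar
= sqrt(6 * 7) * 1.055e-34
= sqrt(42) * 1.055e-34
= 6.4807 * 1.055e-34
= 6.8372e-34 J*s

6.8372e-34


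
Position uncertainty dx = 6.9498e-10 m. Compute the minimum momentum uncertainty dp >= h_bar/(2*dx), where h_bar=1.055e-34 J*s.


dp = h_bar / (2 * dx)
= 1.055e-34 / (2 * 6.9498e-10)
= 1.055e-34 / 1.3900e-09
= 7.5901e-26 kg*m/s

7.5901e-26


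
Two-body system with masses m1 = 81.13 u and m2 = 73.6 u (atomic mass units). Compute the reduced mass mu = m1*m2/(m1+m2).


mu = m1 * m2 / (m1 + m2)
= 81.13 * 73.6 / (81.13 + 73.6)
= 5971.168 / 154.73
= 38.5909 u

38.5909


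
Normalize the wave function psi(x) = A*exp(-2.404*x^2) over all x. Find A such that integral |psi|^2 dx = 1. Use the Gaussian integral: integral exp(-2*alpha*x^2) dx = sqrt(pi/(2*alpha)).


integral |psi|^2 dx = A^2 * sqrt(pi/(2*alpha)) = 1
A^2 = sqrt(2*alpha/pi)
= sqrt(2 * 2.404 / pi)
= 1.237107
A = sqrt(1.237107)
= 1.1123

1.1123


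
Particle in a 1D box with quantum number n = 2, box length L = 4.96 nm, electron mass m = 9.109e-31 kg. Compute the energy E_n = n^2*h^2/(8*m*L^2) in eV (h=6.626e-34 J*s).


E = n^2 * h^2 / (8 * m * L^2)
= 2^2 * (6.626e-34)^2 / (8 * 9.109e-31 * (4.96e-9)^2)
= 4 * 4.3904e-67 / (8 * 9.109e-31 * 2.4602e-17)
= 9.7958e-21 J
= 0.0611 eV

0.0611


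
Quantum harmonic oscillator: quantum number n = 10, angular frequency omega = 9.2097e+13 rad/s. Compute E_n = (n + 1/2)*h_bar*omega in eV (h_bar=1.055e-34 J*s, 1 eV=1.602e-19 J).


E = (n + 1/2) * h_bar * omega
= (10 + 0.5) * 1.055e-34 * 9.2097e+13
= 10.5 * 9.7162e-21
= 1.0202e-19 J
= 0.6368 eV

0.6368


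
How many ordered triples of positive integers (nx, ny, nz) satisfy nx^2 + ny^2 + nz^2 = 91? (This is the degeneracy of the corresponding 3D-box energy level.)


Enumerate all (nx, ny, nz) with nx^2 + ny^2 + nz^2 = 91:
(1,3,9)
(1,9,3)
(3,1,9)
(3,9,1)
(9,1,3)
(9,3,1)
Total degeneracy = 6

6


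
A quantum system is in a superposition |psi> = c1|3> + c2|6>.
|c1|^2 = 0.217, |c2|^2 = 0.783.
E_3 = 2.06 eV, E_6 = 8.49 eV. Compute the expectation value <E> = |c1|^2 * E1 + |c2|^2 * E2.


<E> = |c1|^2 * E1 + |c2|^2 * E2
= 0.217 * 2.06 + 0.783 * 8.49
= 0.447 + 6.6477
= 7.0947 eV

7.0947


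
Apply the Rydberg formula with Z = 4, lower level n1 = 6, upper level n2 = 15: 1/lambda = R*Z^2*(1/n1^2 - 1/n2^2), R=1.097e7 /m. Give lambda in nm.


1/lambda = R * Z^2 * (1/n1^2 - 1/n2^2)
= 1.097e7 * 4^2 * (1/6^2 - 1/15^2)
= 1.097e7 * 16 * (0.027778 - 0.004444)
= 4.0955e+06 /m
lambda = 1 / 4.0955e+06
= 244.1724 nm

244.1724


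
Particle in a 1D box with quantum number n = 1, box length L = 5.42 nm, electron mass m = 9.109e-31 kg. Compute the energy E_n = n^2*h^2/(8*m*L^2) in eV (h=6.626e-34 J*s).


E = n^2 * h^2 / (8 * m * L^2)
= 1^2 * (6.626e-34)^2 / (8 * 9.109e-31 * (5.42e-9)^2)
= 1 * 4.3904e-67 / (8 * 9.109e-31 * 2.9376e-17)
= 2.0509e-21 J
= 0.0128 eV

0.0128


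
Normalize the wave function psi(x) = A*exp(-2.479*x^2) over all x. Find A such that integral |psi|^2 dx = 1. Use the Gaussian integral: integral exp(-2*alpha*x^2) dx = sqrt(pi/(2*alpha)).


integral |psi|^2 dx = A^2 * sqrt(pi/(2*alpha)) = 1
A^2 = sqrt(2*alpha/pi)
= sqrt(2 * 2.479 / pi)
= 1.256257
A = sqrt(1.256257)
= 1.1208

1.1208


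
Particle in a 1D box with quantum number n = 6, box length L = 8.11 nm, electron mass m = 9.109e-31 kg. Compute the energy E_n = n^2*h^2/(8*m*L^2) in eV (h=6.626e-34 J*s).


E = n^2 * h^2 / (8 * m * L^2)
= 6^2 * (6.626e-34)^2 / (8 * 9.109e-31 * (8.11e-9)^2)
= 36 * 4.3904e-67 / (8 * 9.109e-31 * 6.5772e-17)
= 3.2976e-20 J
= 0.2058 eV

0.2058


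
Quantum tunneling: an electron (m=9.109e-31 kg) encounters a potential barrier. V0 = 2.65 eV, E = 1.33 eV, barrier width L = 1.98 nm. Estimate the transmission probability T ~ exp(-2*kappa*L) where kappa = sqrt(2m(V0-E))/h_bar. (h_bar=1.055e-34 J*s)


V0 - E = 1.32 eV = 2.1146e-19 J
kappa = sqrt(2 * m * (V0-E)) / h_bar
= sqrt(2 * 9.109e-31 * 2.1146e-19) / 1.055e-34
= 5.8832e+09 /m
2*kappa*L = 2 * 5.8832e+09 * 1.98e-9
= 23.2976
T = exp(-23.2976) = 7.620409e-11

7.620409e-11


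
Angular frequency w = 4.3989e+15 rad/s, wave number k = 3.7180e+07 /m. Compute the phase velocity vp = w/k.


vp = w / k
= 4.3989e+15 / 3.7180e+07
= 1.1831e+08 m/s

1.1831e+08


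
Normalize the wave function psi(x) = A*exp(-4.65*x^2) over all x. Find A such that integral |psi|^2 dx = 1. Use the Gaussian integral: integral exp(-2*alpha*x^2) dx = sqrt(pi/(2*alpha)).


integral |psi|^2 dx = A^2 * sqrt(pi/(2*alpha)) = 1
A^2 = sqrt(2*alpha/pi)
= sqrt(2 * 4.65 / pi)
= 1.720547
A = sqrt(1.720547)
= 1.3117

1.3117


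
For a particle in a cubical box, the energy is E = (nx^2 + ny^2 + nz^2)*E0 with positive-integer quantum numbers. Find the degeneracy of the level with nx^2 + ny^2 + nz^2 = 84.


Enumerate all (nx, ny, nz) with nx^2 + ny^2 + nz^2 = 84:
(2,4,8)
(2,8,4)
(4,2,8)
(4,8,2)
(8,2,4)
(8,4,2)
Total degeneracy = 6

6


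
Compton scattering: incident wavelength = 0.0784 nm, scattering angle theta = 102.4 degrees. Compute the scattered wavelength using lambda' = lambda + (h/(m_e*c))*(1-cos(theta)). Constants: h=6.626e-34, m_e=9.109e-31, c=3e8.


Compton wavelength: h/(m_e*c) = 2.4247e-12 m
d_lambda = 2.4247e-12 * (1 - cos(102.4 deg))
= 2.4247e-12 * 1.214735
= 2.9454e-12 m = 0.002945 nm
lambda' = 0.0784 + 0.002945
= 0.081345 nm

0.081345


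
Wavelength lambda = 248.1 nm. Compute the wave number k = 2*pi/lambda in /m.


k = 2 * pi / lambda
= 6.2832 / (248.1e-9)
= 6.2832 / 2.4810e-07
= 2.5325e+07 /m

2.5325e+07


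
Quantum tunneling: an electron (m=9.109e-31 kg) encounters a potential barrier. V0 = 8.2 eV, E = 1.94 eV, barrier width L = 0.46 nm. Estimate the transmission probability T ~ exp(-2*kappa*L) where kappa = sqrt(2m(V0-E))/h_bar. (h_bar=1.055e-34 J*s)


V0 - E = 6.26 eV = 1.0029e-18 J
kappa = sqrt(2 * m * (V0-E)) / h_bar
= sqrt(2 * 9.109e-31 * 1.0029e-18) / 1.055e-34
= 1.2812e+10 /m
2*kappa*L = 2 * 1.2812e+10 * 0.46e-9
= 11.787
T = exp(-11.787) = 7.602578e-06

7.602578e-06


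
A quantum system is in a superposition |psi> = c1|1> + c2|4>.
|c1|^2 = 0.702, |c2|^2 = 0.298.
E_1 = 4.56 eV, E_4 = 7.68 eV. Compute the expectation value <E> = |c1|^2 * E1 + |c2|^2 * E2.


<E> = |c1|^2 * E1 + |c2|^2 * E2
= 0.702 * 4.56 + 0.298 * 7.68
= 3.2011 + 2.2886
= 5.4898 eV

5.4898


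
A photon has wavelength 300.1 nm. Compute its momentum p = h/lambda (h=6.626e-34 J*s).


p = h / lambda
= 6.626e-34 / (300.1e-9)
= 6.626e-34 / 3.0010e-07
= 2.2079e-27 kg*m/s

2.2079e-27


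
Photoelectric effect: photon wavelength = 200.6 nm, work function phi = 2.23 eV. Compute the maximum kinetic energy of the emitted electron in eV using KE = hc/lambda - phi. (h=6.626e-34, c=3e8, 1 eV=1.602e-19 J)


E_photon = hc / lambda
= (6.626e-34)(3e8) / (200.6e-9)
= 9.9093e-19 J
= 6.1856 eV
KE = E_photon - phi
= 6.1856 - 2.23
= 3.9556 eV

3.9556


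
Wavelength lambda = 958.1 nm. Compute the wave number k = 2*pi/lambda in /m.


k = 2 * pi / lambda
= 6.2832 / (958.1e-9)
= 6.2832 / 9.5810e-07
= 6.5580e+06 /m

6.5580e+06


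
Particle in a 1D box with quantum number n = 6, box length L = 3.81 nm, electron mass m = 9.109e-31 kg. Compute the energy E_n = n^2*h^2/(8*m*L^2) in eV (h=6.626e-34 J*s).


E = n^2 * h^2 / (8 * m * L^2)
= 6^2 * (6.626e-34)^2 / (8 * 9.109e-31 * (3.81e-9)^2)
= 36 * 4.3904e-67 / (8 * 9.109e-31 * 1.4516e-17)
= 1.4942e-19 J
= 0.9327 eV

0.9327


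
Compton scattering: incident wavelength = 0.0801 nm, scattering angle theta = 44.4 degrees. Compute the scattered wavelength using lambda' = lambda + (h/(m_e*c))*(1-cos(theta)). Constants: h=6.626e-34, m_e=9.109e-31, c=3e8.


Compton wavelength: h/(m_e*c) = 2.4247e-12 m
d_lambda = 2.4247e-12 * (1 - cos(44.4 deg))
= 2.4247e-12 * 0.285527
= 6.9232e-13 m = 0.000692 nm
lambda' = 0.0801 + 0.000692
= 0.080792 nm

0.080792


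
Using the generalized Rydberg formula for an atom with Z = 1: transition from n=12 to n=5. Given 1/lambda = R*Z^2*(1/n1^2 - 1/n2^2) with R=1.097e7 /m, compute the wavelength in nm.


1/lambda = R * Z^2 * (1/n1^2 - 1/n2^2)
= 1.097e7 * 1^2 * (1/5^2 - 1/12^2)
= 1.097e7 * 1 * (0.04 - 0.006944)
= 3.6262e+05 /m
lambda = 1 / 3.6262e+05
= 2757.712 nm

2757.712


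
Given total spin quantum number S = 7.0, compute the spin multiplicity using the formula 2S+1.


Spin multiplicity = 2S + 1
= 2 * 7.0 + 1
= 14.0 + 1
= 15

15


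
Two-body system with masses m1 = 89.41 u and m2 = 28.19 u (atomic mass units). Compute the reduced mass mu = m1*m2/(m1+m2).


mu = m1 * m2 / (m1 + m2)
= 89.41 * 28.19 / (89.41 + 28.19)
= 2520.4679 / 117.6
= 21.4326 u

21.4326


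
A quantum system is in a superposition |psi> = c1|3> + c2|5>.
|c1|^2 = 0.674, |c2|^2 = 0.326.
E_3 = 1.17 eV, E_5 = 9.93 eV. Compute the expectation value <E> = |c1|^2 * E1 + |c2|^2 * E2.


<E> = |c1|^2 * E1 + |c2|^2 * E2
= 0.674 * 1.17 + 0.326 * 9.93
= 0.7886 + 3.2372
= 4.0258 eV

4.0258


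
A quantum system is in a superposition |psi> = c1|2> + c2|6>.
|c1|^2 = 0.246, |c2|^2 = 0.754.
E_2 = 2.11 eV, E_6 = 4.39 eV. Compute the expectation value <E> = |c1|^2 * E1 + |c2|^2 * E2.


<E> = |c1|^2 * E1 + |c2|^2 * E2
= 0.246 * 2.11 + 0.754 * 4.39
= 0.5191 + 3.3101
= 3.8291 eV

3.8291


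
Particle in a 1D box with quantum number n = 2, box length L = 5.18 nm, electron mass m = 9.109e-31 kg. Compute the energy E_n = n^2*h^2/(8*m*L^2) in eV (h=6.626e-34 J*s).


E = n^2 * h^2 / (8 * m * L^2)
= 2^2 * (6.626e-34)^2 / (8 * 9.109e-31 * (5.18e-9)^2)
= 4 * 4.3904e-67 / (8 * 9.109e-31 * 2.6832e-17)
= 8.9814e-21 J
= 0.0561 eV

0.0561


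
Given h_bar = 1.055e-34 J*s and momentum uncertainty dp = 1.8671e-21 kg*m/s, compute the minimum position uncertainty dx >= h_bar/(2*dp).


dx = h_bar / (2 * dp)
= 1.055e-34 / (2 * 1.8671e-21)
= 1.055e-34 / 3.7342e-21
= 2.8252e-14 m

2.8252e-14


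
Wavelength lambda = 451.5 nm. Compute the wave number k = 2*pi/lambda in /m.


k = 2 * pi / lambda
= 6.2832 / (451.5e-9)
= 6.2832 / 4.5150e-07
= 1.3916e+07 /m

1.3916e+07


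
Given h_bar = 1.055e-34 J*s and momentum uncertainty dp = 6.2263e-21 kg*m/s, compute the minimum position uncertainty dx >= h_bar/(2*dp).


dx = h_bar / (2 * dp)
= 1.055e-34 / (2 * 6.2263e-21)
= 1.055e-34 / 1.2453e-20
= 8.4721e-15 m

8.4721e-15


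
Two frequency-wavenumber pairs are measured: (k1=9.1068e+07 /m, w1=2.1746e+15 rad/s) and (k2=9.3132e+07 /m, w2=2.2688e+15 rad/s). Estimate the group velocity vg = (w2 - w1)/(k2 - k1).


vg = (w2 - w1) / (k2 - k1)
= (2.2688e+15 - 2.1746e+15) / (9.3132e+07 - 9.1068e+07)
= 9.4200e+13 / 2.0640e+06
= 4.5640e+07 m/s

4.5640e+07


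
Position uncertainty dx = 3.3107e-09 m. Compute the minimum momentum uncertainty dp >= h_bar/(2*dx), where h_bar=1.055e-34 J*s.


dp = h_bar / (2 * dx)
= 1.055e-34 / (2 * 3.3107e-09)
= 1.055e-34 / 6.6214e-09
= 1.5933e-26 kg*m/s

1.5933e-26


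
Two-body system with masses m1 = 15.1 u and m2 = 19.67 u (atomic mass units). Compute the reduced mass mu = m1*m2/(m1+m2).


mu = m1 * m2 / (m1 + m2)
= 15.1 * 19.67 / (15.1 + 19.67)
= 297.017 / 34.77
= 8.5423 u

8.5423


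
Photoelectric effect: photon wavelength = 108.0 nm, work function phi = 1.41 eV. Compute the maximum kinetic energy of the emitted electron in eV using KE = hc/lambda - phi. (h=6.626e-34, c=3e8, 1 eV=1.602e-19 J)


E_photon = hc / lambda
= (6.626e-34)(3e8) / (108.0e-9)
= 1.8406e-18 J
= 11.4891 eV
KE = E_photon - phi
= 11.4891 - 1.41
= 10.0791 eV

10.0791


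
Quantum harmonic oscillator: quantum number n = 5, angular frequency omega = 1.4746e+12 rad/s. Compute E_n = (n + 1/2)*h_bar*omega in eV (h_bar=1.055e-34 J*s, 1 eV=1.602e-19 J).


E = (n + 1/2) * h_bar * omega
= (5 + 0.5) * 1.055e-34 * 1.4746e+12
= 5.5 * 1.5557e-22
= 8.5564e-22 J
= 0.0053 eV

0.0053


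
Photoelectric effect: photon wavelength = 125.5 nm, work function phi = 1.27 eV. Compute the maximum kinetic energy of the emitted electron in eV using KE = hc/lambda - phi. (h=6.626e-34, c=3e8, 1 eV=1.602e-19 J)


E_photon = hc / lambda
= (6.626e-34)(3e8) / (125.5e-9)
= 1.5839e-18 J
= 9.887 eV
KE = E_photon - phi
= 9.887 - 1.27
= 8.617 eV

8.617


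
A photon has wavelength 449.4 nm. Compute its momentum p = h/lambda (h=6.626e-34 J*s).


p = h / lambda
= 6.626e-34 / (449.4e-9)
= 6.626e-34 / 4.4940e-07
= 1.4744e-27 kg*m/s

1.4744e-27


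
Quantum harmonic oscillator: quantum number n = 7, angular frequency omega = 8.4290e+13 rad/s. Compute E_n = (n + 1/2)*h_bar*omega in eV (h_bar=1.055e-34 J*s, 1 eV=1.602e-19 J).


E = (n + 1/2) * h_bar * omega
= (7 + 0.5) * 1.055e-34 * 8.4290e+13
= 7.5 * 8.8926e-21
= 6.6694e-20 J
= 0.4163 eV

0.4163


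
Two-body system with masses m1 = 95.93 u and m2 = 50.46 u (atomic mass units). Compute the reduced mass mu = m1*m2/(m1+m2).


mu = m1 * m2 / (m1 + m2)
= 95.93 * 50.46 / (95.93 + 50.46)
= 4840.6278 / 146.39
= 33.0667 u

33.0667


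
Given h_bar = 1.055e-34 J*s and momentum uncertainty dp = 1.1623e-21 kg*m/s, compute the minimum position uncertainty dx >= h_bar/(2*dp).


dx = h_bar / (2 * dp)
= 1.055e-34 / (2 * 1.1623e-21)
= 1.055e-34 / 2.3246e-21
= 4.5384e-14 m

4.5384e-14


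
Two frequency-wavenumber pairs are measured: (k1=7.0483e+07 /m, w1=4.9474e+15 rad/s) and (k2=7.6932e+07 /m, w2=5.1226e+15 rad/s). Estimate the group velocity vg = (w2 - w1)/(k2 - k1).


vg = (w2 - w1) / (k2 - k1)
= (5.1226e+15 - 4.9474e+15) / (7.6932e+07 - 7.0483e+07)
= 1.7520e+14 / 6.4490e+06
= 2.7167e+07 m/s

2.7167e+07


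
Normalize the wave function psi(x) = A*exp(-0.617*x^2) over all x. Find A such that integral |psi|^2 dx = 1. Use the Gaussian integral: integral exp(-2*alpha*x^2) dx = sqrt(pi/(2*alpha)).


integral |psi|^2 dx = A^2 * sqrt(pi/(2*alpha)) = 1
A^2 = sqrt(2*alpha/pi)
= sqrt(2 * 0.617 / pi)
= 0.626733
A = sqrt(0.626733)
= 0.7917

0.7917


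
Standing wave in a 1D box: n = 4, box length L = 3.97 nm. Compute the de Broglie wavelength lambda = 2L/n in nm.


lambda = 2L / n
= 2 * 3.97 / 4
= 7.94 / 4
= 1.985 nm

1.985


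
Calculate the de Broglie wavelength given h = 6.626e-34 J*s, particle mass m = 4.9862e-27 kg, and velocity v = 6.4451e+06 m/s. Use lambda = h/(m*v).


lambda = h / (m * v)
= 6.626e-34 / (4.9862e-27 * 6.4451e+06)
= 6.626e-34 / 3.2137e-20
= 2.0618e-14 m

2.0618e-14


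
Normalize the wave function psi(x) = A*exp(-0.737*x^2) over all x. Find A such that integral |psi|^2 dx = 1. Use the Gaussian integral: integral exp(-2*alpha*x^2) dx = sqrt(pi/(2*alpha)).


integral |psi|^2 dx = A^2 * sqrt(pi/(2*alpha)) = 1
A^2 = sqrt(2*alpha/pi)
= sqrt(2 * 0.737 / pi)
= 0.684974
A = sqrt(0.684974)
= 0.8276

0.8276


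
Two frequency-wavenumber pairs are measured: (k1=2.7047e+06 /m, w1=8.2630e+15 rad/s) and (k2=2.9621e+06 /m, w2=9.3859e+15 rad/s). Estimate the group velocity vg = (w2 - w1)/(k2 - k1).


vg = (w2 - w1) / (k2 - k1)
= (9.3859e+15 - 8.2630e+15) / (2.9621e+06 - 2.7047e+06)
= 1.1229e+15 / 2.5740e+05
= 4.3625e+09 m/s

4.3625e+09


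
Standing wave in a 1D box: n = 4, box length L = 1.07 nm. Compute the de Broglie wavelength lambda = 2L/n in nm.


lambda = 2L / n
= 2 * 1.07 / 4
= 2.14 / 4
= 0.535 nm

0.535


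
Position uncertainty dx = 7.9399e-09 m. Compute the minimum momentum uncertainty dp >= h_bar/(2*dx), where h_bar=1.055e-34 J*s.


dp = h_bar / (2 * dx)
= 1.055e-34 / (2 * 7.9399e-09)
= 1.055e-34 / 1.5880e-08
= 6.6437e-27 kg*m/s

6.6437e-27


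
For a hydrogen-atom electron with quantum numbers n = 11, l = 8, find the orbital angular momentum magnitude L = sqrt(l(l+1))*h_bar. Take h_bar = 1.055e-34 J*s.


L = sqrt(l*(l+1)) * h_bar
= sqrt(8 * 9) * 1.055e-34
= sqrt(72) * 1.055e-34
= 8.4853 * 1.055e-34
= 8.9520e-34 J*s

8.9520e-34


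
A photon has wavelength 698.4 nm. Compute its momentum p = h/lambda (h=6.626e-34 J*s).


p = h / lambda
= 6.626e-34 / (698.4e-9)
= 6.626e-34 / 6.9840e-07
= 9.4874e-28 kg*m/s

9.4874e-28


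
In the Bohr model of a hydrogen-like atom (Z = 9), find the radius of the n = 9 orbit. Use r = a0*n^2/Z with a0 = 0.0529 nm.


r = a0 * n^2 / Z
= 0.0529 * 9^2 / 9
= 0.0529 * 81 / 9
= 0.4761 nm

0.4761


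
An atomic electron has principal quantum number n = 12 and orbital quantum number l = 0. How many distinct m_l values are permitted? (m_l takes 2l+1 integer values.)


m_l ranges from -l to +l in integer steps
So m_l goes from -0 to +0
Count = 2l + 1 = 2*0 + 1
= 1

1


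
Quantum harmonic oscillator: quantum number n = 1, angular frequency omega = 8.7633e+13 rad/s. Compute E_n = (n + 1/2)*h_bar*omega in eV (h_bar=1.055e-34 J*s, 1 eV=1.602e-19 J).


E = (n + 1/2) * h_bar * omega
= (1 + 0.5) * 1.055e-34 * 8.7633e+13
= 1.5 * 9.2453e-21
= 1.3868e-20 J
= 0.0866 eV

0.0866


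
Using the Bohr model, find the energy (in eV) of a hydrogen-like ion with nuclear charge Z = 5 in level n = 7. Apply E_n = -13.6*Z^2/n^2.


E_n = -13.6 * Z^2 / n^2
= -13.6 * 5^2 / 7^2
= -13.6 * 25 / 49
= -6.9388 eV

-6.9388


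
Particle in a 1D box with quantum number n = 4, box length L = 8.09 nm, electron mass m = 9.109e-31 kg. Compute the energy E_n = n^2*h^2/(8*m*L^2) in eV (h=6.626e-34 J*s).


E = n^2 * h^2 / (8 * m * L^2)
= 4^2 * (6.626e-34)^2 / (8 * 9.109e-31 * (8.09e-9)^2)
= 16 * 4.3904e-67 / (8 * 9.109e-31 * 6.5448e-17)
= 1.4729e-20 J
= 0.0919 eV

0.0919


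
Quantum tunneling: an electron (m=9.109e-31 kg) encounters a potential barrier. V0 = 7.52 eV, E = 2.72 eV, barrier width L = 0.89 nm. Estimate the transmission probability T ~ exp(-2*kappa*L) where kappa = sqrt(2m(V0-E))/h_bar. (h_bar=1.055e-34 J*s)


V0 - E = 4.8 eV = 7.6896e-19 J
kappa = sqrt(2 * m * (V0-E)) / h_bar
= sqrt(2 * 9.109e-31 * 7.6896e-19) / 1.055e-34
= 1.1219e+10 /m
2*kappa*L = 2 * 1.1219e+10 * 0.89e-9
= 19.9696
T = exp(-19.9696) = 2.124736e-09

2.124736e-09


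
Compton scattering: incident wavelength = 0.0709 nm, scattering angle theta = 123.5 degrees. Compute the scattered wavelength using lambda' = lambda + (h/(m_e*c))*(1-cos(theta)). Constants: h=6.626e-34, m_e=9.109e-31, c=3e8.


Compton wavelength: h/(m_e*c) = 2.4247e-12 m
d_lambda = 2.4247e-12 * (1 - cos(123.5 deg))
= 2.4247e-12 * 1.551937
= 3.7630e-12 m = 0.003763 nm
lambda' = 0.0709 + 0.003763
= 0.074663 nm

0.074663


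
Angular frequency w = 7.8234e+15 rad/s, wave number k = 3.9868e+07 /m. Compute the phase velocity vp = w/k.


vp = w / k
= 7.8234e+15 / 3.9868e+07
= 1.9623e+08 m/s

1.9623e+08


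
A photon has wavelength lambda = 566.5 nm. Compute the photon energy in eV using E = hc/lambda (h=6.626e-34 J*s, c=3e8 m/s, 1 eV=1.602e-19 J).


E = hc / lambda
= (6.626e-34)(3e8) / (566.5e-9)
= 1.9878e-25 / 5.6650e-07
= 3.5089e-19 J
Converting to eV: 3.5089e-19 / 1.602e-19
= 2.1903 eV

2.1903


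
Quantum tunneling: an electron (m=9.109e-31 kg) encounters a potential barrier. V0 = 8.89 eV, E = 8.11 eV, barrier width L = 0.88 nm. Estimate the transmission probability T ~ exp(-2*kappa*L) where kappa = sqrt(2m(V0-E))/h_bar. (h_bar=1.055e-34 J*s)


V0 - E = 0.78 eV = 1.2496e-19 J
kappa = sqrt(2 * m * (V0-E)) / h_bar
= sqrt(2 * 9.109e-31 * 1.2496e-19) / 1.055e-34
= 4.5225e+09 /m
2*kappa*L = 2 * 4.5225e+09 * 0.88e-9
= 7.9596
T = exp(-7.9596) = 3.493064e-04

3.493064e-04


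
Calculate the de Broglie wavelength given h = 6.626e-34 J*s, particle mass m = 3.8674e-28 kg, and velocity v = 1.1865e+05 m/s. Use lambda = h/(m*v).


lambda = h / (m * v)
= 6.626e-34 / (3.8674e-28 * 1.1865e+05)
= 6.626e-34 / 4.5887e-23
= 1.4440e-11 m

1.4440e-11


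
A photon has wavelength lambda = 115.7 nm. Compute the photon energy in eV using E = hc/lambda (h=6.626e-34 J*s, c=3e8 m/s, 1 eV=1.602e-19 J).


E = hc / lambda
= (6.626e-34)(3e8) / (115.7e-9)
= 1.9878e-25 / 1.1570e-07
= 1.7181e-18 J
Converting to eV: 1.7181e-18 / 1.602e-19
= 10.7245 eV

10.7245


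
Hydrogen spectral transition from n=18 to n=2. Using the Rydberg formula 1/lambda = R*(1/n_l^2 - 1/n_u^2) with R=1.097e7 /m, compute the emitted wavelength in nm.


1/lambda = R * (1/n_l^2 - 1/n_u^2)
= 1.097e7 * (1/2^2 - 1/18^2)
= 1.097e7 * (0.25 - 0.003086)
= 1.097e7 * 0.246914
= 2.7086e+06 /m
lambda = 1 / 2.7086e+06 = 369.1887 nm

369.1887


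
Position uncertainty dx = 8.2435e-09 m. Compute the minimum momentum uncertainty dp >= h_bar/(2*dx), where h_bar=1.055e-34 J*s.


dp = h_bar / (2 * dx)
= 1.055e-34 / (2 * 8.2435e-09)
= 1.055e-34 / 1.6487e-08
= 6.3990e-27 kg*m/s

6.3990e-27


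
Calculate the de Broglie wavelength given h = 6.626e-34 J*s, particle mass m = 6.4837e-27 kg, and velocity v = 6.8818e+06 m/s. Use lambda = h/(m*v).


lambda = h / (m * v)
= 6.626e-34 / (6.4837e-27 * 6.8818e+06)
= 6.626e-34 / 4.4620e-20
= 1.4850e-14 m

1.4850e-14


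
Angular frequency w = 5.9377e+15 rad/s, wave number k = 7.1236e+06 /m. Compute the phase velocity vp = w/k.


vp = w / k
= 5.9377e+15 / 7.1236e+06
= 8.3353e+08 m/s

8.3353e+08


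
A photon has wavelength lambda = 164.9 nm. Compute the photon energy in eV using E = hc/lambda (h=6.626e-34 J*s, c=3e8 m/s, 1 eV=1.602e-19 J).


E = hc / lambda
= (6.626e-34)(3e8) / (164.9e-9)
= 1.9878e-25 / 1.6490e-07
= 1.2055e-18 J
Converting to eV: 1.2055e-18 / 1.602e-19
= 7.5247 eV

7.5247


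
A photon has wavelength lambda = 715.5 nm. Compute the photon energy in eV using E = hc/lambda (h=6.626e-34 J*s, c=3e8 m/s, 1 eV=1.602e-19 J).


E = hc / lambda
= (6.626e-34)(3e8) / (715.5e-9)
= 1.9878e-25 / 7.1550e-07
= 2.7782e-19 J
Converting to eV: 2.7782e-19 / 1.602e-19
= 1.7342 eV

1.7342


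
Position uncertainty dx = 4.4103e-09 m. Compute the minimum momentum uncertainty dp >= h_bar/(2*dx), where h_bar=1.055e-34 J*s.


dp = h_bar / (2 * dx)
= 1.055e-34 / (2 * 4.4103e-09)
= 1.055e-34 / 8.8206e-09
= 1.1961e-26 kg*m/s

1.1961e-26


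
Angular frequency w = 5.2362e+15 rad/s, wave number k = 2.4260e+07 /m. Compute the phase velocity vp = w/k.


vp = w / k
= 5.2362e+15 / 2.4260e+07
= 2.1584e+08 m/s

2.1584e+08


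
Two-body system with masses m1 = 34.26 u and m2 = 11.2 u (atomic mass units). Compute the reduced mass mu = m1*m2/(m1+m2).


mu = m1 * m2 / (m1 + m2)
= 34.26 * 11.2 / (34.26 + 11.2)
= 383.712 / 45.46
= 8.4407 u

8.4407


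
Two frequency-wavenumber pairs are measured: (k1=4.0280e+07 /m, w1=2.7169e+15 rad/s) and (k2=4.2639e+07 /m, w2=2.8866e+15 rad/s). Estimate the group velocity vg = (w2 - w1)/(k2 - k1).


vg = (w2 - w1) / (k2 - k1)
= (2.8866e+15 - 2.7169e+15) / (4.2639e+07 - 4.0280e+07)
= 1.6970e+14 / 2.3590e+06
= 7.1937e+07 m/s

7.1937e+07


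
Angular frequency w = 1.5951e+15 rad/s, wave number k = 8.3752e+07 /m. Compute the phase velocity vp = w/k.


vp = w / k
= 1.5951e+15 / 8.3752e+07
= 1.9046e+07 m/s

1.9046e+07


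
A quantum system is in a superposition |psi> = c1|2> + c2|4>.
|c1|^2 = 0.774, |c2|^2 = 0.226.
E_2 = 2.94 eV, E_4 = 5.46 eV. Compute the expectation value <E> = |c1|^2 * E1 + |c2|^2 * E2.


<E> = |c1|^2 * E1 + |c2|^2 * E2
= 0.774 * 2.94 + 0.226 * 5.46
= 2.2756 + 1.234
= 3.5095 eV

3.5095


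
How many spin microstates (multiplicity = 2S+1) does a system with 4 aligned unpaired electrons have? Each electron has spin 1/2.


Total spin S = N * (1/2) = 4 * 0.5 = 2.0
Spin multiplicity = 2S + 1
= 2 * 2.0 + 1
= 5

5


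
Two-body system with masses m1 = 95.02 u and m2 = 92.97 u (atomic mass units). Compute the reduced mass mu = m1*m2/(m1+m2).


mu = m1 * m2 / (m1 + m2)
= 95.02 * 92.97 / (95.02 + 92.97)
= 8834.0094 / 187.99
= 46.9919 u

46.9919


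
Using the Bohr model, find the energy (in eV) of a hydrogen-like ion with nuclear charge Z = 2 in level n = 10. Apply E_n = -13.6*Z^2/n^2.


E_n = -13.6 * Z^2 / n^2
= -13.6 * 2^2 / 10^2
= -13.6 * 4 / 100
= -0.544 eV

-0.544


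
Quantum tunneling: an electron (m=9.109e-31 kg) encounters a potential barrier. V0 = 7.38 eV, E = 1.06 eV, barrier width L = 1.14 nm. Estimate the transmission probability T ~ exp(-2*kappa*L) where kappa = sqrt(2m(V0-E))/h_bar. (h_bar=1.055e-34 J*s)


V0 - E = 6.32 eV = 1.0125e-18 J
kappa = sqrt(2 * m * (V0-E)) / h_bar
= sqrt(2 * 9.109e-31 * 1.0125e-18) / 1.055e-34
= 1.2873e+10 /m
2*kappa*L = 2 * 1.2873e+10 * 1.14e-9
= 29.351
T = exp(-29.351) = 1.790744e-13

1.790744e-13


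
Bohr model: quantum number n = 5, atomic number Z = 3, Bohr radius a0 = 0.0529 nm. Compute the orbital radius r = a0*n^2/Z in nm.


r = a0 * n^2 / Z
= 0.0529 * 5^2 / 3
= 0.0529 * 25 / 3
= 0.4408 nm

0.4408


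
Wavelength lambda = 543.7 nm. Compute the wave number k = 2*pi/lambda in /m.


k = 2 * pi / lambda
= 6.2832 / (543.7e-9)
= 6.2832 / 5.4370e-07
= 1.1556e+07 /m

1.1556e+07


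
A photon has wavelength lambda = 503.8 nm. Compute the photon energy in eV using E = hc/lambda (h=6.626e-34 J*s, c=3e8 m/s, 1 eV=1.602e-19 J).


E = hc / lambda
= (6.626e-34)(3e8) / (503.8e-9)
= 1.9878e-25 / 5.0380e-07
= 3.9456e-19 J
Converting to eV: 3.9456e-19 / 1.602e-19
= 2.4629 eV

2.4629


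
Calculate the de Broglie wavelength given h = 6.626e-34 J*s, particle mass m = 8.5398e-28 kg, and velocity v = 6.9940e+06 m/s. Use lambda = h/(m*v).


lambda = h / (m * v)
= 6.626e-34 / (8.5398e-28 * 6.9940e+06)
= 6.626e-34 / 5.9727e-21
= 1.1094e-13 m

1.1094e-13


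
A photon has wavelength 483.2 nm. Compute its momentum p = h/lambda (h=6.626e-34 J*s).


p = h / lambda
= 6.626e-34 / (483.2e-9)
= 6.626e-34 / 4.8320e-07
= 1.3713e-27 kg*m/s

1.3713e-27


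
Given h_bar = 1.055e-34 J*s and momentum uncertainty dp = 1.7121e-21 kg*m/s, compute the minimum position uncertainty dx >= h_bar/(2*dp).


dx = h_bar / (2 * dp)
= 1.055e-34 / (2 * 1.7121e-21)
= 1.055e-34 / 3.4242e-21
= 3.0810e-14 m

3.0810e-14


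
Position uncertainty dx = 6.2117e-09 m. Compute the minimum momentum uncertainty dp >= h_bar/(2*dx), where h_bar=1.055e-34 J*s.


dp = h_bar / (2 * dx)
= 1.055e-34 / (2 * 6.2117e-09)
= 1.055e-34 / 1.2423e-08
= 8.4920e-27 kg*m/s

8.4920e-27


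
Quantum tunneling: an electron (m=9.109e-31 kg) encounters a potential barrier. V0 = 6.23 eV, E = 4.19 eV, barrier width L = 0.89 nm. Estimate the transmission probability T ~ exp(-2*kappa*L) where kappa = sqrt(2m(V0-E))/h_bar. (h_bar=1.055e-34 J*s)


V0 - E = 2.04 eV = 3.2681e-19 J
kappa = sqrt(2 * m * (V0-E)) / h_bar
= sqrt(2 * 9.109e-31 * 3.2681e-19) / 1.055e-34
= 7.3138e+09 /m
2*kappa*L = 2 * 7.3138e+09 * 0.89e-9
= 13.0186
T = exp(-13.0186) = 2.218679e-06

2.218679e-06


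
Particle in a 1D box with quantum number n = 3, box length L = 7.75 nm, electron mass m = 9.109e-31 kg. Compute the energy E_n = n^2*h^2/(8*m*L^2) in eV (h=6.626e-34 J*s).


E = n^2 * h^2 / (8 * m * L^2)
= 3^2 * (6.626e-34)^2 / (8 * 9.109e-31 * (7.75e-9)^2)
= 9 * 4.3904e-67 / (8 * 9.109e-31 * 6.0063e-17)
= 9.0278e-21 J
= 0.0564 eV

0.0564


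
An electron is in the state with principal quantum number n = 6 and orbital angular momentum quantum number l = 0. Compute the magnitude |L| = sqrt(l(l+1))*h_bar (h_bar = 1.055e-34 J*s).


L = sqrt(l*(l+1)) * h_bar
= sqrt(0 * 1) * 1.055e-34
= sqrt(0) * 1.055e-34
= 0.0 * 1.055e-34
= 0.0000e+00 J*s

0.0000e+00


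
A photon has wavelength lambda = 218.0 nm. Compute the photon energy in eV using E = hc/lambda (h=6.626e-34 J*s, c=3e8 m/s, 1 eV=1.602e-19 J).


E = hc / lambda
= (6.626e-34)(3e8) / (218.0e-9)
= 1.9878e-25 / 2.1800e-07
= 9.1183e-19 J
Converting to eV: 9.1183e-19 / 1.602e-19
= 5.6919 eV

5.6919
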